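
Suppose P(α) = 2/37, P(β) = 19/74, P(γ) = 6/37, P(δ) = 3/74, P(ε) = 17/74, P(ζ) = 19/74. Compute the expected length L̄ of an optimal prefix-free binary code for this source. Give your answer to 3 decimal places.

2.351 bits/symbol

Repeatedly combine the two least-probable nodes; the expected code length is the sum of the merged weights.
merge 3/74 + 2/37 → 7/74
merge 7/74 + 6/37 → 19/74
merge 17/74 + 19/74 → 18/37
merge 19/74 + 19/74 → 19/37
merge 18/37 + 19/37 → 1
L = 7/74 + 19/74 + 18/37 + 19/37 + 1 = 87/37 ≈ 2.351 bits/symbol.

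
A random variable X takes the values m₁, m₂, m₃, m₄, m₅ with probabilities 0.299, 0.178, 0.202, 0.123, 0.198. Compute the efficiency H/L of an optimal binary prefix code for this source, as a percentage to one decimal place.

Entropy H = −Σ p log₂ p ≈ 2.2646 bits.
Huffman merges: 123/1000+89/500→301/1000; 99/500+101/500→2/5; 299/1000+301/1000→3/5; 2/5+3/5→1. L = 2301/1000 ≈ 2.3010.
Efficiency = H/L = 2.2646/2.3010 = 98.4%.

98.4%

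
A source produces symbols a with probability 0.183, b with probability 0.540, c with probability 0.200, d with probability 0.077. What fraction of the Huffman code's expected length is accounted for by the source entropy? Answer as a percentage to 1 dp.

Entropy H = −Σ p log₂ p ≈ 1.6776 bits.
Huffman merges: 77/1000+183/1000→13/50; 1/5+13/50→23/50; 23/50+27/50→1. L = 43/25 ≈ 1.7200.
Efficiency = H/L = 1.6776/1.7200 = 97.5%.

97.5%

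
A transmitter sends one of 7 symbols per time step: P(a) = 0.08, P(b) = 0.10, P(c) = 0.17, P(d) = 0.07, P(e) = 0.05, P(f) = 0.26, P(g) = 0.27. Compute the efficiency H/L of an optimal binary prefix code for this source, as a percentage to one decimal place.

Entropy H = −Σ p log₂ p ≈ 2.5582 bits.
Huffman merges: 1/20+7/100→3/25; 2/25+1/10→9/50; 3/25+17/100→29/100; 9/50+13/50→11/25; 27/100+29/100→14/25; 11/25+14/25→1. L = 259/100 ≈ 2.5900.
Efficiency = H/L = 2.5582/2.5900 = 98.8%.

98.8%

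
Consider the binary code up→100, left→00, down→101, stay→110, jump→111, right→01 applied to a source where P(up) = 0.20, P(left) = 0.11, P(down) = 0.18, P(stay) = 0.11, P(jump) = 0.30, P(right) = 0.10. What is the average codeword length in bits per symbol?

L̄ = Σ pᵢ·ℓᵢ = 0.20·3 + 0.11·2 + 0.18·3 + 0.11·3 + 0.30·3 + 0.10·2 = 2.79 bits/symbol.

2.79 bits/symbol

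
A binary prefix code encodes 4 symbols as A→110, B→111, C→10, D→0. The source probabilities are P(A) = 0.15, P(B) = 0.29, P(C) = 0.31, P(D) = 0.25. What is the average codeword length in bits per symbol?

2.19 bits/symbol

L̄ = Σ pᵢ·ℓᵢ = 0.15·3 + 0.29·3 + 0.31·2 + 0.25·1 = 2.19 bits/symbol.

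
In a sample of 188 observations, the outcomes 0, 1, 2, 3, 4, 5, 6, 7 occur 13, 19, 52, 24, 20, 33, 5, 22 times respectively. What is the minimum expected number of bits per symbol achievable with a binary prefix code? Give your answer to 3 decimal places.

Probabilities are the counts divided by 188.
Repeatedly combine the two least-probable nodes; the expected code length is the sum of the merged weights.
merge 5/188 + 13/188 → 9/94
merge 9/94 + 19/188 → 37/188
merge 5/47 + 11/94 → 21/94
merge 6/47 + 33/188 → 57/188
merge 37/188 + 21/94 → 79/188
merge 13/47 + 57/188 → 109/188
merge 79/188 + 109/188 → 1
L = 9/94 + 37/188 + 21/94 + 57/188 + 79/188 + 109/188 + 1 = 265/94 ≈ 2.819 bits/symbol.

2.819 bits/symbol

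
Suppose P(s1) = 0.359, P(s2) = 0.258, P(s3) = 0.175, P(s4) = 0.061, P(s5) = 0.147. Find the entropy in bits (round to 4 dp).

H = −Σ pᵢ log₂ pᵢ.
−0.359·log₂(0.359) = 0.5306
−0.258·log₂(0.258) = 0.5043
−0.175·log₂(0.175) = 0.4401
−0.061·log₂(0.061) = 0.2461
−0.147·log₂(0.147) = 0.4066
Sum ≈ 2.1277 → 2.1277 bits.

2.1277 bits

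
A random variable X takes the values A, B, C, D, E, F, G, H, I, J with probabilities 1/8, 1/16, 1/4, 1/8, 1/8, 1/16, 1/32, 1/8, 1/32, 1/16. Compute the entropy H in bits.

Each probability is a power of 1/2, so log₂(1/p) is an integer.
H = Σ p·log₂(1/p) = 1/8·3 + 1/16·4 + 1/4·2 + 1/8·3 + 1/8·3 + 1/16·4 + 1/32·5 + 1/8·3 + 1/32·5 + 1/16·4 = 3.0625 bits.

3.0625 bits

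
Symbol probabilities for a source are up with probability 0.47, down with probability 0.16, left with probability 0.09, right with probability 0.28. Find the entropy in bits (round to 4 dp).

H = −Σ pᵢ log₂ pᵢ.
−0.47·log₂(0.47) = 0.5120
−0.16·log₂(0.16) = 0.4230
−0.09·log₂(0.09) = 0.3127
−0.28·log₂(0.28) = 0.5142
Sum ≈ 1.7618 → 1.7618 bits.

1.7618 bits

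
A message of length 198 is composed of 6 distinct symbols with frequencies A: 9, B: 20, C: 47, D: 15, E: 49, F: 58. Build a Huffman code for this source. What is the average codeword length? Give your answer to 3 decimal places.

Probabilities are the counts divided by 198.
Repeatedly combine the two least-probable nodes; the expected code length is the sum of the merged weights.
merge 1/22 + 5/66 → 4/33
merge 10/99 + 4/33 → 2/9
merge 2/9 + 47/198 → 91/198
merge 49/198 + 29/99 → 107/198
merge 91/198 + 107/198 → 1
L = 4/33 + 2/9 + 91/198 + 107/198 + 1 = 232/99 ≈ 2.343 bits/symbol.

2.343 bits/symbol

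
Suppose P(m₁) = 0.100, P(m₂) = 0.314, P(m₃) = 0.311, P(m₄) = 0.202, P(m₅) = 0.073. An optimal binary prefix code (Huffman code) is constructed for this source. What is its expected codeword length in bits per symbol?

Repeatedly combine the two least-probable nodes; the expected code length is the sum of the merged weights.
merge 73/1000 + 1/10 → 173/1000
merge 173/1000 + 101/500 → 3/8
merge 311/1000 + 157/500 → 5/8
merge 3/8 + 5/8 → 1
L = 173/1000 + 3/8 + 5/8 + 1 = 2173/1000 = 2.173 bits/symbol.

2.173 bits/symbol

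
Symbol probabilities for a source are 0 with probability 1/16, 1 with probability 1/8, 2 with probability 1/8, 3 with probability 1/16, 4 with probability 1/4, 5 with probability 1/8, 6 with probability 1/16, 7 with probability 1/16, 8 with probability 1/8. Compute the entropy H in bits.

3 bits

Each probability is a power of 1/2, so log₂(1/p) is an integer.
H = Σ p·log₂(1/p) = 1/16·4 + 1/8·3 + 1/8·3 + 1/16·4 + 1/4·2 + 1/8·3 + 1/16·4 + 1/16·4 + 1/8·3 = 3 bits.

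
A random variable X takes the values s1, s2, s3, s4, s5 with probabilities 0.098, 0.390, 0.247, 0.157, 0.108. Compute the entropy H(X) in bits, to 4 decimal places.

H = −Σ pᵢ log₂ pᵢ.
−0.098·log₂(0.098) = 0.3284
−0.390·log₂(0.390) = 0.5298
−0.247·log₂(0.247) = 0.4983
−0.157·log₂(0.157) = 0.4194
−0.108·log₂(0.108) = 0.3468
Sum ≈ 2.1227 → 2.1227 bits.

2.1227 bits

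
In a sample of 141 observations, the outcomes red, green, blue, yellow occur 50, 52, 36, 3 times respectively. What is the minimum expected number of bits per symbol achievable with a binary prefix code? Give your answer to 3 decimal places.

1.908 bits/symbol

Probabilities are the counts divided by 141.
Repeatedly combine the two least-probable nodes; the expected code length is the sum of the merged weights.
merge 1/47 + 12/47 → 13/47
merge 13/47 + 50/141 → 89/141
merge 52/141 + 89/141 → 1
L = 13/47 + 89/141 + 1 = 269/141 ≈ 1.908 bits/symbol.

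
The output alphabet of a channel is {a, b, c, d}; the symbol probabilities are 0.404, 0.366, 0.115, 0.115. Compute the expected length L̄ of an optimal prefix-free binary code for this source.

1.826 bits/symbol

Repeatedly combine the two least-probable nodes; the expected code length is the sum of the merged weights.
merge 23/200 + 23/200 → 23/100
merge 23/100 + 183/500 → 149/250
merge 101/250 + 149/250 → 1
L = 23/100 + 149/250 + 1 = 913/500 = 1.826 bits/symbol.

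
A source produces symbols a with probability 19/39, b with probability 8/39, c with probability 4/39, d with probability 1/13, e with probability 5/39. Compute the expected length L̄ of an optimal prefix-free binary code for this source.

Repeatedly combine the two least-probable nodes; the expected code length is the sum of the merged weights.
merge 1/13 + 4/39 → 7/39
merge 5/39 + 7/39 → 4/13
merge 8/39 + 4/13 → 20/39
merge 19/39 + 20/39 → 1
L = 7/39 + 4/13 + 20/39 + 1 = 2 bits/symbol.

2 bits/symbol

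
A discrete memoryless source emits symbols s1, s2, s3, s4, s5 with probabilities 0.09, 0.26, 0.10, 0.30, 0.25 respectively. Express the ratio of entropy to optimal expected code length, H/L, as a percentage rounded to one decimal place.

99.1%

Entropy H = −Σ p log₂ p ≈ 2.1712 bits.
Huffman merges: 9/100+1/10→19/100; 19/100+1/4→11/25; 13/50+3/10→14/25; 11/25+14/25→1. L = 219/100 ≈ 2.1900.
Efficiency = H/L = 2.1712/2.1900 = 99.1%.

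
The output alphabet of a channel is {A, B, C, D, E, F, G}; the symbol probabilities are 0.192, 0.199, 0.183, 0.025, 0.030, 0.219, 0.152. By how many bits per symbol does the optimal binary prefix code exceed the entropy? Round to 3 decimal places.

0.090 bits

Entropy H = −Σ p log₂ p ≈ 2.5467 bits.
Huffman merges: 1/40+3/100→11/200; 11/200+19/125→207/1000; 183/1000+24/125→3/8; 199/1000+207/1000→203/500; 219/1000+3/8→297/500; 203/500+297/500→1. L = 2637/1000 ≈ 2.6370.
L − H = 2.6370 − 2.5467 = 0.090 bits.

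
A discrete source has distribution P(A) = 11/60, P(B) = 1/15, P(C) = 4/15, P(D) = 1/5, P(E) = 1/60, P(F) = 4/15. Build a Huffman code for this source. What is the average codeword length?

Repeatedly combine the two least-probable nodes; the expected code length is the sum of the merged weights.
merge 1/60 + 1/15 → 1/12
merge 1/12 + 11/60 → 4/15
merge 1/5 + 4/15 → 7/15
merge 4/15 + 4/15 → 8/15
merge 7/15 + 8/15 → 1
L = 1/12 + 4/15 + 7/15 + 8/15 + 1 = 47/20 = 2.35 bits/symbol.

2.35 bits/symbol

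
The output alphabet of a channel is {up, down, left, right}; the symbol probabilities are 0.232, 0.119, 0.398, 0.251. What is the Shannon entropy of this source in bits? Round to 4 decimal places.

H = −Σ pᵢ log₂ pᵢ.
−0.232·log₂(0.232) = 0.4890
−0.119·log₂(0.119) = 0.3654
−0.398·log₂(0.398) = 0.5290
−0.251·log₂(0.251) = 0.5006
Sum ≈ 1.8840 → 1.8840 bits.

1.8840 bits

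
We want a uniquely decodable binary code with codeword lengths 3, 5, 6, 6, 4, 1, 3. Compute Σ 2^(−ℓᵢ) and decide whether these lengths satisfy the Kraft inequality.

0.875; yes

With common denominator 2^6 = 64: Σ 2^(−ℓᵢ) = 8/64 + 2/64 + 1/64 + 1/64 + 4/64 + 32/64 + 8/64 = 56/64 = 0.875.
Kraft's inequality requires Σ ≤ 1; here Σ = 0.875 ≤ 1, so such a prefix code exists.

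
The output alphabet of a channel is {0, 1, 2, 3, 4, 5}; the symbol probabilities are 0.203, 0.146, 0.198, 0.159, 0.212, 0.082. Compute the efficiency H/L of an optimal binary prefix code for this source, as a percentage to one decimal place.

Entropy H = −Σ p log₂ p ≈ 2.5270 bits.
Huffman merges: 41/500+73/500→57/250; 159/1000+99/500→357/1000; 203/1000+53/250→83/200; 57/250+357/1000→117/200; 83/200+117/200→1. L = 517/200 ≈ 2.5850.
Efficiency = H/L = 2.5270/2.5850 = 97.8%.

97.8%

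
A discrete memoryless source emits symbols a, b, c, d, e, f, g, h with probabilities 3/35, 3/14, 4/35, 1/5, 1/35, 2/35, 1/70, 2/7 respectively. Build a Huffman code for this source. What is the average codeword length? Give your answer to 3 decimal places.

2.629 bits/symbol

Repeatedly combine the two least-probable nodes; the expected code length is the sum of the merged weights.
merge 1/70 + 1/35 → 3/70
merge 3/70 + 2/35 → 1/10
merge 3/35 + 1/10 → 13/70
merge 4/35 + 13/70 → 3/10
merge 1/5 + 3/14 → 29/70
merge 2/7 + 3/10 → 41/70
merge 29/70 + 41/70 → 1
L = 3/70 + 1/10 + 13/70 + 3/10 + 29/70 + 41/70 + 1 = 92/35 ≈ 2.629 bits/symbol.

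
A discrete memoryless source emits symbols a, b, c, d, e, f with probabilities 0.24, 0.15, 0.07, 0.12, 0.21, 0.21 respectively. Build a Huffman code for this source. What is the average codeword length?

2.53 bits/symbol

Repeatedly combine the two least-probable nodes; the expected code length is the sum of the merged weights.
merge 7/100 + 3/25 → 19/100
merge 3/20 + 19/100 → 17/50
merge 21/100 + 21/100 → 21/50
merge 6/25 + 17/50 → 29/50
merge 21/50 + 29/50 → 1
L = 19/100 + 17/50 + 21/50 + 29/50 + 1 = 253/100 = 2.53 bits/symbol.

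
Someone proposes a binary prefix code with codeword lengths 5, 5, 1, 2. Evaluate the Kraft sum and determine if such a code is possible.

0.8125; yes

With common denominator 2^5 = 32: Σ 2^(−ℓᵢ) = 1/32 + 1/32 + 16/32 + 8/32 = 26/32 = 0.8125.
Kraft's inequality requires Σ ≤ 1; here Σ = 0.8125 ≤ 1, so such a prefix code exists.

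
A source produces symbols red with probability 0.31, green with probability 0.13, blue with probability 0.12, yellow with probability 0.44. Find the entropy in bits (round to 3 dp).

1.795 bits

H = −Σ pᵢ log₂ pᵢ.
−0.31·log₂(0.31) = 0.5238
−0.13·log₂(0.13) = 0.3826
−0.12·log₂(0.12) = 0.3671
−0.44·log₂(0.44) = 0.5211
Sum ≈ 1.7947 → 1.795 bits.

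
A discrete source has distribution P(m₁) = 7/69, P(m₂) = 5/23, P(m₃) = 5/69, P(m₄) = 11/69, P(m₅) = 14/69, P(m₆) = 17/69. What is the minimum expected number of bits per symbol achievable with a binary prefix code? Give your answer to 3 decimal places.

Repeatedly combine the two least-probable nodes; the expected code length is the sum of the merged weights.
merge 5/69 + 7/69 → 4/23
merge 11/69 + 4/23 → 1/3
merge 14/69 + 5/23 → 29/69
merge 17/69 + 1/3 → 40/69
merge 29/69 + 40/69 → 1
L = 4/23 + 1/3 + 29/69 + 40/69 + 1 = 173/69 ≈ 2.507 bits/symbol.

2.507 bits/symbol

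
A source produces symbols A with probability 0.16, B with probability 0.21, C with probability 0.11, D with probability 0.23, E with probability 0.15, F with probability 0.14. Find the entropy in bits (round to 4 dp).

H = −Σ pᵢ log₂ pᵢ.
−0.16·log₂(0.16) = 0.4230
−0.21·log₂(0.21) = 0.4728
−0.11·log₂(0.11) = 0.3503
−0.23·log₂(0.23) = 0.4877
−0.15·log₂(0.15) = 0.4105
−0.14·log₂(0.14) = 0.3971
Sum ≈ 2.5414 → 2.5414 bits.

2.5414 bits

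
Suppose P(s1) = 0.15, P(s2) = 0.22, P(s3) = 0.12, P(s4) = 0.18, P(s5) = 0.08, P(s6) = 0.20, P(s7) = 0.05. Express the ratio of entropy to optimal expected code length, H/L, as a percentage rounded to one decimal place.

98.7%

Entropy H = −Σ p log₂ p ≈ 2.6755 bits.
Huffman merges: 1/20+2/25→13/100; 3/25+13/100→1/4; 3/20+9/50→33/100; 1/5+11/50→21/50; 1/4+33/100→29/50; 21/50+29/50→1. L = 271/100 ≈ 2.7100.
Efficiency = H/L = 2.6755/2.7100 = 98.7%.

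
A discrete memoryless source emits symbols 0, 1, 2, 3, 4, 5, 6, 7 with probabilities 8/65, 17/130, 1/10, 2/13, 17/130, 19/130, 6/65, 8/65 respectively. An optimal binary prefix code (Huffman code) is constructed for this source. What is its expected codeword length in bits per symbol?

3 bits/symbol

Repeatedly combine the two least-probable nodes; the expected code length is the sum of the merged weights.
merge 6/65 + 1/10 → 5/26
merge 8/65 + 8/65 → 16/65
merge 17/130 + 17/130 → 17/65
merge 19/130 + 2/13 → 3/10
merge 5/26 + 16/65 → 57/130
merge 17/65 + 3/10 → 73/130
merge 57/130 + 73/130 → 1
L = 5/26 + 16/65 + 17/65 + 3/10 + 57/130 + 73/130 + 1 = 3 bits/symbol.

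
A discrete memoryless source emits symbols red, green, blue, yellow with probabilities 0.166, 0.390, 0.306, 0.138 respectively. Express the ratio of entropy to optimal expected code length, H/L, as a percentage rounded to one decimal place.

98.1%

Entropy H = −Σ p log₂ p ≈ 1.8769 bits.
Huffman merges: 69/500+83/500→38/125; 38/125+153/500→61/100; 39/100+61/100→1. L = 957/500 ≈ 1.9140.
Efficiency = H/L = 1.8769/1.9140 = 98.1%.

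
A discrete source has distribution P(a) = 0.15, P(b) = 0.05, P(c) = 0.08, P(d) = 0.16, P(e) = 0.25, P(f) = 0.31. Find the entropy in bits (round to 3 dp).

H = −Σ pᵢ log₂ pᵢ.
−0.15·log₂(0.15) = 0.4105
−0.05·log₂(0.05) = 0.2161
−0.08·log₂(0.08) = 0.2915
−0.16·log₂(0.16) = 0.4230
−0.25·log₂(0.25) = 0.5000
−0.31·log₂(0.31) = 0.5238
Sum ≈ 2.3650 → 2.365 bits.

2.365 bits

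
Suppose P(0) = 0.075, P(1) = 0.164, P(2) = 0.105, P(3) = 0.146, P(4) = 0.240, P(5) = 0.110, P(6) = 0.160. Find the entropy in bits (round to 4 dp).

H = −Σ pᵢ log₂ pᵢ.
−0.075·log₂(0.075) = 0.2803
−0.164·log₂(0.164) = 0.4278
−0.105·log₂(0.105) = 0.3414
−0.146·log₂(0.146) = 0.4053
−0.240·log₂(0.240) = 0.4941
−0.110·log₂(0.110) = 0.3503
−0.160·log₂(0.160) = 0.4230
Sum ≈ 2.7222 → 2.7222 bits.

2.7222 bits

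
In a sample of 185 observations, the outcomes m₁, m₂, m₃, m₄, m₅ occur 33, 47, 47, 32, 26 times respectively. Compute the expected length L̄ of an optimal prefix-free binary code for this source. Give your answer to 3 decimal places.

2.314 bits/symbol

Probabilities are the counts divided by 185.
Repeatedly combine the two least-probable nodes; the expected code length is the sum of the merged weights.
merge 26/185 + 32/185 → 58/185
merge 33/185 + 47/185 → 16/37
merge 47/185 + 58/185 → 21/37
merge 16/37 + 21/37 → 1
L = 58/185 + 16/37 + 21/37 + 1 = 428/185 ≈ 2.314 bits/symbol.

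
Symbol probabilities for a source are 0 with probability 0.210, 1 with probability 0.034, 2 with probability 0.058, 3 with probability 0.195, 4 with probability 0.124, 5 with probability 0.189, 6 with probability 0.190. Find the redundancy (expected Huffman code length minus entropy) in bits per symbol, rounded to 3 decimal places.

0.067 bits

Entropy H = −Σ p log₂ p ≈ 2.6198 bits.
Huffman merges: 17/500+29/500→23/250; 23/250+31/250→27/125; 189/1000+19/100→379/1000; 39/200+21/100→81/200; 27/125+379/1000→119/200; 81/200+119/200→1. L = 2687/1000 ≈ 2.6870.
L − H = 2.6870 − 2.6198 = 0.067 bits.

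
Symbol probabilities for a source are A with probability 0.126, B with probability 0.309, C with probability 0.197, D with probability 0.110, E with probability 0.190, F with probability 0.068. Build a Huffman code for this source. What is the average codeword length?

Repeatedly combine the two least-probable nodes; the expected code length is the sum of the merged weights.
merge 17/250 + 11/100 → 89/500
merge 63/500 + 89/500 → 38/125
merge 19/100 + 197/1000 → 387/1000
merge 38/125 + 309/1000 → 613/1000
merge 387/1000 + 613/1000 → 1
L = 89/500 + 38/125 + 387/1000 + 613/1000 + 1 = 1241/500 = 2.482 bits/symbol.

2.482 bits/symbol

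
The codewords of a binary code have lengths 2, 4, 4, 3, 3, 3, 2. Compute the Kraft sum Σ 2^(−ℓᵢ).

With common denominator 2^4 = 16: Σ 2^(−ℓᵢ) = 4/16 + 1/16 + 1/16 + 2/16 + 2/16 + 2/16 + 4/16 = 16/16 = 1.

1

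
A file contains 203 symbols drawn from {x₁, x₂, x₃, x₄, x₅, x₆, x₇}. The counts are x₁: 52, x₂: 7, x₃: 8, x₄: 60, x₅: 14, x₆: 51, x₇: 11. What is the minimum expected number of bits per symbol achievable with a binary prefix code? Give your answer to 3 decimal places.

Probabilities are the counts divided by 203.
Repeatedly combine the two least-probable nodes; the expected code length is the sum of the merged weights.
merge 1/29 + 8/203 → 15/203
merge 11/203 + 2/29 → 25/203
merge 15/203 + 25/203 → 40/203
merge 40/203 + 51/203 → 13/29
merge 52/203 + 60/203 → 16/29
merge 13/29 + 16/29 → 1
L = 15/203 + 25/203 + 40/203 + 13/29 + 16/29 + 1 = 486/203 ≈ 2.394 bits/symbol.

2.394 bits/symbol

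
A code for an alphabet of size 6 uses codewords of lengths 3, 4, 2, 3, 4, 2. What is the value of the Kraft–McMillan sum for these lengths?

0.875

With common denominator 2^4 = 16: Σ 2^(−ℓᵢ) = 2/16 + 1/16 + 4/16 + 2/16 + 1/16 + 4/16 = 14/16 = 0.875.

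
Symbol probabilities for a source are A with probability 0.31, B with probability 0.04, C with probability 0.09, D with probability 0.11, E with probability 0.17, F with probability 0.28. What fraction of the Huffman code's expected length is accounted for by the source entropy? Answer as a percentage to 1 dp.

Entropy H = −Σ p log₂ p ≈ 2.3213 bits.
Huffman merges: 1/25+9/100→13/100; 11/100+13/100→6/25; 17/100+6/25→41/100; 7/25+31/100→59/100; 41/100+59/100→1. L = 237/100 ≈ 2.3700.
Efficiency = H/L = 2.3213/2.3700 = 97.9%.

97.9%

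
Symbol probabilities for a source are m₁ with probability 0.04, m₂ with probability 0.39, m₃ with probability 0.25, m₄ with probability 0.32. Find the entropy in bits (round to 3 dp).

1.742 bits

H = −Σ pᵢ log₂ pᵢ.
−0.04·log₂(0.04) = 0.1858
−0.39·log₂(0.39) = 0.5298
−0.25·log₂(0.25) = 0.5000
−0.32·log₂(0.32) = 0.5260
Sum ≈ 1.7416 → 1.742 bits.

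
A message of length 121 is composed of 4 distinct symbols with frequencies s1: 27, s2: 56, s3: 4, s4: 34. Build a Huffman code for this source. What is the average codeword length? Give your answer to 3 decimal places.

Probabilities are the counts divided by 121.
Repeatedly combine the two least-probable nodes; the expected code length is the sum of the merged weights.
merge 4/121 + 27/121 → 31/121
merge 31/121 + 34/121 → 65/121
merge 56/121 + 65/121 → 1
L = 31/121 + 65/121 + 1 = 217/121 ≈ 1.793 bits/symbol.

1.793 bits/symbol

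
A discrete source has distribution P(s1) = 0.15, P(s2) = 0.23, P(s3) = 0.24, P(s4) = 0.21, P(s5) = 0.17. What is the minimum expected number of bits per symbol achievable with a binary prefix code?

Repeatedly combine the two least-probable nodes; the expected code length is the sum of the merged weights.
merge 3/20 + 17/100 → 8/25
merge 21/100 + 23/100 → 11/25
merge 6/25 + 8/25 → 14/25
merge 11/25 + 14/25 → 1
L = 8/25 + 11/25 + 14/25 + 1 = 58/25 = 2.32 bits/symbol.

2.32 bits/symbol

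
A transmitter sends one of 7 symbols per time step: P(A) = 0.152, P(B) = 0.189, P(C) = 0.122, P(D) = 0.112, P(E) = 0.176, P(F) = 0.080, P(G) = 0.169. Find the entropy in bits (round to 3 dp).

2.757 bits

H = −Σ pᵢ log₂ pᵢ.
−0.152·log₂(0.152) = 0.4131
−0.189·log₂(0.189) = 0.4543
−0.122·log₂(0.122) = 0.3703
−0.112·log₂(0.112) = 0.3537
−0.176·log₂(0.176) = 0.4411
−0.080·log₂(0.080) = 0.2915
−0.169·log₂(0.169) = 0.4335
Sum ≈ 2.7575 → 2.757 bits.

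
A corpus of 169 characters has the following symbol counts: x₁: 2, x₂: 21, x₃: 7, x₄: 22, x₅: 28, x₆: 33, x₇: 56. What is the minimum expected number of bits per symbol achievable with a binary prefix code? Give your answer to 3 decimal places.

2.527 bits/symbol

Probabilities are the counts divided by 169.
Repeatedly combine the two least-probable nodes; the expected code length is the sum of the merged weights.
merge 2/169 + 7/169 → 9/169
merge 9/169 + 21/169 → 30/169
merge 22/169 + 28/169 → 50/169
merge 30/169 + 33/169 → 63/169
merge 50/169 + 56/169 → 106/169
merge 63/169 + 106/169 → 1
L = 9/169 + 30/169 + 50/169 + 63/169 + 106/169 + 1 = 427/169 ≈ 2.527 bits/symbol.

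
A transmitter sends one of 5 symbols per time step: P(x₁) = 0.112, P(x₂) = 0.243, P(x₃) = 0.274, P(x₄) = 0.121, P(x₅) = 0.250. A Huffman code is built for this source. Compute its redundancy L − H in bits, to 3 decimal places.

Entropy H = −Σ p log₂ p ≈ 2.2301 bits.
Huffman merges: 14/125+121/1000→233/1000; 233/1000+243/1000→119/250; 1/4+137/500→131/250; 119/250+131/250→1. L = 2233/1000 ≈ 2.2330.
L − H = 2.2330 − 2.2301 = 0.003 bits.

0.003 bits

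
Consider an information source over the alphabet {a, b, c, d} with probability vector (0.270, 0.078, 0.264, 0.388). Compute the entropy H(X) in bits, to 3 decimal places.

H = −Σ pᵢ log₂ pᵢ.
−0.270·log₂(0.270) = 0.5100
−0.078·log₂(0.078) = 0.2871
−0.264·log₂(0.264) = 0.5072
−0.388·log₂(0.388) = 0.5300
Sum ≈ 1.8343 → 1.834 bits.

1.834 bits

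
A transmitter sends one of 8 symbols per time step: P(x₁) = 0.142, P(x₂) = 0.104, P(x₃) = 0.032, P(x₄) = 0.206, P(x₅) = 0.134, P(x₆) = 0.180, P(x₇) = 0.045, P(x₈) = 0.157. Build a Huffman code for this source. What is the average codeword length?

Repeatedly combine the two least-probable nodes; the expected code length is the sum of the merged weights.
merge 4/125 + 9/200 → 77/1000
merge 77/1000 + 13/125 → 181/1000
merge 67/500 + 71/500 → 69/250
merge 157/1000 + 9/50 → 337/1000
merge 181/1000 + 103/500 → 387/1000
merge 69/250 + 337/1000 → 613/1000
merge 387/1000 + 613/1000 → 1
L = 77/1000 + 181/1000 + 69/250 + 337/1000 + 387/1000 + 613/1000 + 1 = 2871/1000 = 2.871 bits/symbol.

2.871 bits/symbol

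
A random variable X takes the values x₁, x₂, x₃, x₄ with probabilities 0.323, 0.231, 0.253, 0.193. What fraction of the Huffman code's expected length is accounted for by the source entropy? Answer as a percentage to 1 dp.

Entropy H = −Σ p log₂ p ≈ 1.9747 bits.
Huffman merges: 193/1000+231/1000→53/125; 253/1000+323/1000→72/125; 53/125+72/125→1. L = 2 ≈ 2.0000.
Efficiency = H/L = 1.9747/2.0000 = 98.7%.

98.7%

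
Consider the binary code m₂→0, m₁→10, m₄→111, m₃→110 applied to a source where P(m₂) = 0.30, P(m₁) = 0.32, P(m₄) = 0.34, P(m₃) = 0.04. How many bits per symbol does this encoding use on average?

2.08 bits/symbol

L̄ = Σ pᵢ·ℓᵢ = 0.30·1 + 0.32·2 + 0.34·3 + 0.04·3 = 2.08 bits/symbol.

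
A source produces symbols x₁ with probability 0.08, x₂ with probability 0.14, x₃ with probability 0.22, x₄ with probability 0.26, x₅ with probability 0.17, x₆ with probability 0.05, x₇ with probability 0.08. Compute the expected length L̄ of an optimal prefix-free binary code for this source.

Repeatedly combine the two least-probable nodes; the expected code length is the sum of the merged weights.
merge 1/20 + 2/25 → 13/100
merge 2/25 + 13/100 → 21/100
merge 7/50 + 17/100 → 31/100
merge 21/100 + 11/50 → 43/100
merge 13/50 + 31/100 → 57/100
merge 43/100 + 57/100 → 1
L = 13/100 + 21/100 + 31/100 + 43/100 + 57/100 + 1 = 53/20 = 2.65 bits/symbol.

2.65 bits/symbol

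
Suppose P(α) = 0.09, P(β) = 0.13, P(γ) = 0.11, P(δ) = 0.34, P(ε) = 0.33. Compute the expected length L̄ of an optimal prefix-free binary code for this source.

2.19 bits/symbol

Repeatedly combine the two least-probable nodes; the expected code length is the sum of the merged weights.
merge 9/100 + 11/100 → 1/5
merge 13/100 + 1/5 → 33/100
merge 33/100 + 33/100 → 33/50
merge 17/50 + 33/50 → 1
L = 1/5 + 33/100 + 33/50 + 1 = 219/100 = 2.19 bits/symbol.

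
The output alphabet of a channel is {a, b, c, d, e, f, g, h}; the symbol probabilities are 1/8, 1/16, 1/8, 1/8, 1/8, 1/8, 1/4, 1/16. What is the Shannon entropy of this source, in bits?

Each probability is a power of 1/2, so log₂(1/p) is an integer.
H = Σ p·log₂(1/p) = 1/8·3 + 1/16·4 + 1/8·3 + 1/8·3 + 1/8·3 + 1/8·3 + 1/4·2 + 1/16·4 = 2.875 bits.

2.875 bits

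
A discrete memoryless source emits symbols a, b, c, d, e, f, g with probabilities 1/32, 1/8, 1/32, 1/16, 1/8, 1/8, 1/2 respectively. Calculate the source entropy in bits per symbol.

Each probability is a power of 1/2, so log₂(1/p) is an integer.
H = Σ p·log₂(1/p) = 1/32·5 + 1/8·3 + 1/32·5 + 1/16·4 + 1/8·3 + 1/8·3 + 1/2·1 = 2.1875 bits.

2.1875 bits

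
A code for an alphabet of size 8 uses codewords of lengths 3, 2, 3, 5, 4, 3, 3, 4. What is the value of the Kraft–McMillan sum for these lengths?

With common denominator 2^5 = 32: Σ 2^(−ℓᵢ) = 4/32 + 8/32 + 4/32 + 1/32 + 2/32 + 4/32 + 4/32 + 2/32 = 29/32 = 0.90625.

0.90625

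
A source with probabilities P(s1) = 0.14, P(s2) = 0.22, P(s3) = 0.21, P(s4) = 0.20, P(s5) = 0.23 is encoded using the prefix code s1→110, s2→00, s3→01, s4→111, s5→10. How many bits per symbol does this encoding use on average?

L̄ = Σ pᵢ·ℓᵢ = 0.14·3 + 0.22·2 + 0.21·2 + 0.20·3 + 0.23·2 = 2.34 bits/symbol.

2.34 bits/symbol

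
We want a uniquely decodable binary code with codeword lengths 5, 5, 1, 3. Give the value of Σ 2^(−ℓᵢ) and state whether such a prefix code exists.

0.6875; yes

With common denominator 2^5 = 32: Σ 2^(−ℓᵢ) = 1/32 + 1/32 + 16/32 + 4/32 = 22/32 = 0.6875.
Kraft's inequality requires Σ ≤ 1; here Σ = 0.6875 ≤ 1, so such a prefix code exists.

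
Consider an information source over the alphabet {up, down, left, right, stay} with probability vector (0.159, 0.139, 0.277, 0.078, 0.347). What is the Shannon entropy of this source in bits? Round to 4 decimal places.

H = −Σ pᵢ log₂ pᵢ.
−0.159·log₂(0.159) = 0.4218
−0.139·log₂(0.139) = 0.3957
−0.277·log₂(0.277) = 0.5130
−0.078·log₂(0.078) = 0.2871
−0.347·log₂(0.347) = 0.5299
Sum ≈ 2.1475 → 2.1475 bits.

2.1475 bits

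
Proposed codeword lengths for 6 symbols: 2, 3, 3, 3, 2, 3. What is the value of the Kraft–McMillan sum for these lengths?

1

With common denominator 2^3 = 8: Σ 2^(−ℓᵢ) = 2/8 + 1/8 + 1/8 + 1/8 + 2/8 + 1/8 = 8/8 = 1.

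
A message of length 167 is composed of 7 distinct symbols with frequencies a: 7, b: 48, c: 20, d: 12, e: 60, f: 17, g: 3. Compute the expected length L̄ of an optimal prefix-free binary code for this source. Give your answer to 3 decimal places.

2.407 bits/symbol

Probabilities are the counts divided by 167.
Repeatedly combine the two least-probable nodes; the expected code length is the sum of the merged weights.
merge 3/167 + 7/167 → 10/167
merge 10/167 + 12/167 → 22/167
merge 17/167 + 20/167 → 37/167
merge 22/167 + 37/167 → 59/167
merge 48/167 + 59/167 → 107/167
merge 60/167 + 107/167 → 1
L = 10/167 + 22/167 + 37/167 + 59/167 + 107/167 + 1 = 402/167 ≈ 2.407 bits/symbol.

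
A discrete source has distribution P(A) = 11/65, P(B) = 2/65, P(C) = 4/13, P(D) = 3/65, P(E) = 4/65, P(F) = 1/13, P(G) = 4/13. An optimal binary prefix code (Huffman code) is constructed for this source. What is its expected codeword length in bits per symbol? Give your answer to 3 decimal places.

Repeatedly combine the two least-probable nodes; the expected code length is the sum of the merged weights.
merge 2/65 + 3/65 → 1/13
merge 4/65 + 1/13 → 9/65
merge 1/13 + 9/65 → 14/65
merge 11/65 + 14/65 → 5/13
merge 4/13 + 4/13 → 8/13
merge 5/13 + 8/13 → 1
L = 1/13 + 9/65 + 14/65 + 5/13 + 8/13 + 1 = 158/65 ≈ 2.431 bits/symbol.

2.431 bits/symbol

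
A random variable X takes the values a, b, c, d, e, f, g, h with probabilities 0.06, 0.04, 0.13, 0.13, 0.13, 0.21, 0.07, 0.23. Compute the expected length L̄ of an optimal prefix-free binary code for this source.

Repeatedly combine the two least-probable nodes; the expected code length is the sum of the merged weights.
merge 1/25 + 3/50 → 1/10
merge 7/100 + 1/10 → 17/100
merge 13/100 + 13/100 → 13/50
merge 13/100 + 17/100 → 3/10
merge 21/100 + 23/100 → 11/25
merge 13/50 + 3/10 → 14/25
merge 11/25 + 14/25 → 1
L = 1/10 + 17/100 + 13/50 + 3/10 + 11/25 + 14/25 + 1 = 283/100 = 2.83 bits/symbol.

2.83 bits/symbol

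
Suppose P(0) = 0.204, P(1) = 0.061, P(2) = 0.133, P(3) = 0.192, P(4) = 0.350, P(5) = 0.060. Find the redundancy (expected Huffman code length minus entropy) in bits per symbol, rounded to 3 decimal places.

0.043 bits

Entropy H = −Σ p log₂ p ≈ 2.3318 bits.
Huffman merges: 3/50+61/1000→121/1000; 121/1000+133/1000→127/500; 24/125+51/250→99/250; 127/500+7/20→151/250; 99/250+151/250→1. L = 19/8 ≈ 2.3750.
L − H = 2.3750 − 2.3318 = 0.043 bits.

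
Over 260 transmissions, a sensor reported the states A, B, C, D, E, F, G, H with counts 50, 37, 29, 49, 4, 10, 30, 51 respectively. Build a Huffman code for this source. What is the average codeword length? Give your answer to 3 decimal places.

Probabilities are the counts divided by 260.
Repeatedly combine the two least-probable nodes; the expected code length is the sum of the merged weights.
merge 1/65 + 1/26 → 7/130
merge 7/130 + 29/260 → 43/260
merge 3/26 + 37/260 → 67/260
merge 43/260 + 49/260 → 23/65
merge 5/26 + 51/260 → 101/260
merge 67/260 + 23/65 → 159/260
merge 101/260 + 159/260 → 1
L = 7/130 + 43/260 + 67/260 + 23/65 + 101/260 + 159/260 + 1 = 184/65 ≈ 2.831 bits/symbol.

2.831 bits/symbol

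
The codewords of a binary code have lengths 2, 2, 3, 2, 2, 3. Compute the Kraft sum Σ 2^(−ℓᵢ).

With common denominator 2^3 = 8: Σ 2^(−ℓᵢ) = 2/8 + 2/8 + 1/8 + 2/8 + 2/8 + 1/8 = 10/8 = 1.25.

1.25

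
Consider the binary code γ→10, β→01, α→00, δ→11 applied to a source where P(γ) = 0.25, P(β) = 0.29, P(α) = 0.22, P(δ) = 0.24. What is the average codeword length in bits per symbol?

L̄ = Σ pᵢ·ℓᵢ = 0.25·2 + 0.29·2 + 0.22·2 + 0.24·2 = 2 bits/symbol.

2 bits/symbol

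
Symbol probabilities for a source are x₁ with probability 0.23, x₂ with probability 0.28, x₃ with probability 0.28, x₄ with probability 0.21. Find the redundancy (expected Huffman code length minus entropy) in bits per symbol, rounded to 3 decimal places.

0.011 bits

Entropy H = −Σ p log₂ p ≈ 1.9889 bits.
Huffman merges: 21/100+23/100→11/25; 7/25+7/25→14/25; 11/25+14/25→1. L = 2 ≈ 2.0000.
L − H = 2.0000 − 1.9889 = 0.011 bits.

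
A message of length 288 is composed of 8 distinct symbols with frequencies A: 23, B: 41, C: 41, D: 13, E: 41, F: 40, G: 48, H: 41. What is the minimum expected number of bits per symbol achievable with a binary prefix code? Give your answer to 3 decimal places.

Probabilities are the counts divided by 288.
Repeatedly combine the two least-probable nodes; the expected code length is the sum of the merged weights.
merge 13/288 + 23/288 → 1/8
merge 1/8 + 5/36 → 19/72
merge 41/288 + 41/288 → 41/144
merge 41/288 + 41/288 → 41/144
merge 1/6 + 19/72 → 31/72
merge 41/144 + 41/144 → 41/72
merge 31/72 + 41/72 → 1
L = 1/8 + 19/72 + 41/144 + 41/144 + 31/72 + 41/72 + 1 = 71/24 ≈ 2.958 bits/symbol.

2.958 bits/symbol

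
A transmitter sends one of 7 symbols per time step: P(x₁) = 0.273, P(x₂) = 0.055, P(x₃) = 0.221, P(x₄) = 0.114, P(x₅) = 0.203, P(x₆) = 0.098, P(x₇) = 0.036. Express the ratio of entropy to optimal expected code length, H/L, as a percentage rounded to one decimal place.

Entropy H = −Σ p log₂ p ≈ 2.5480 bits.
Huffman merges: 9/250+11/200→91/1000; 91/1000+49/500→189/1000; 57/500+189/1000→303/1000; 203/1000+221/1000→53/125; 273/1000+303/1000→72/125; 53/125+72/125→1. L = 2583/1000 ≈ 2.5830.
Efficiency = H/L = 2.5480/2.5830 = 98.6%.

98.6%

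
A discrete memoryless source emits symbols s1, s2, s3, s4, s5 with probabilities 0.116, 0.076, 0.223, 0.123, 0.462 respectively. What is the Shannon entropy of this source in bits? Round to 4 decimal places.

2.0124 bits

H = −Σ pᵢ log₂ pᵢ.
−0.116·log₂(0.116) = 0.3605
−0.076·log₂(0.076) = 0.2826
−0.223·log₂(0.223) = 0.4828
−0.123·log₂(0.123) = 0.3719
−0.462·log₂(0.462) = 0.5147
Sum ≈ 2.0124 → 2.0124 bits.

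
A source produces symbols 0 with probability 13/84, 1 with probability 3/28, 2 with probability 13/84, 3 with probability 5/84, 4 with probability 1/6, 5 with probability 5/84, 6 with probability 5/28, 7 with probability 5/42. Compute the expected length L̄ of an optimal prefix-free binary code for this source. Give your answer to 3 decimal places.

2.940 bits/symbol

Repeatedly combine the two least-probable nodes; the expected code length is the sum of the merged weights.
merge 5/84 + 5/84 → 5/42
merge 3/28 + 5/42 → 19/84
merge 5/42 + 13/84 → 23/84
merge 13/84 + 1/6 → 9/28
merge 5/28 + 19/84 → 17/42
merge 23/84 + 9/28 → 25/42
merge 17/42 + 25/42 → 1
L = 5/42 + 19/84 + 23/84 + 9/28 + 17/42 + 25/42 + 1 = 247/84 ≈ 2.940 bits/symbol.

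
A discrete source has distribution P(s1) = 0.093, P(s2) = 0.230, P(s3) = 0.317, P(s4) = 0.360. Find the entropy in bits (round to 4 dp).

1.8624 bits

H = −Σ pᵢ log₂ pᵢ.
−0.093·log₂(0.093) = 0.3187
−0.230·log₂(0.230) = 0.4877
−0.317·log₂(0.317) = 0.5254
−0.360·log₂(0.360) = 0.5306
Sum ≈ 1.8624 → 1.8624 bits.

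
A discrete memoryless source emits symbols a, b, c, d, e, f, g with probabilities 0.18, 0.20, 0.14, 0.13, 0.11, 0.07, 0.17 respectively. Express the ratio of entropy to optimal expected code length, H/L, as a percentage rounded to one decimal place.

Entropy H = −Σ p log₂ p ≈ 2.7429 bits.
Huffman merges: 7/100+11/100→9/50; 13/100+7/50→27/100; 17/100+9/50→7/20; 9/50+1/5→19/50; 27/100+7/20→31/50; 19/50+31/50→1. L = 14/5 ≈ 2.8000.
Efficiency = H/L = 2.7429/2.8000 = 98.0%.

98.0%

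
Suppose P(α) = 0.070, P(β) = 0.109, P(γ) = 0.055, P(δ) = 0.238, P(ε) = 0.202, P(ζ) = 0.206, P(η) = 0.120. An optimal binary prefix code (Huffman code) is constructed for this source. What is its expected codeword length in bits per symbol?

2.681 bits/symbol

Repeatedly combine the two least-probable nodes; the expected code length is the sum of the merged weights.
merge 11/200 + 7/100 → 1/8
merge 109/1000 + 3/25 → 229/1000
merge 1/8 + 101/500 → 327/1000
merge 103/500 + 229/1000 → 87/200
merge 119/500 + 327/1000 → 113/200
merge 87/200 + 113/200 → 1
L = 1/8 + 229/1000 + 327/1000 + 87/200 + 113/200 + 1 = 2681/1000 = 2.681 bits/symbol.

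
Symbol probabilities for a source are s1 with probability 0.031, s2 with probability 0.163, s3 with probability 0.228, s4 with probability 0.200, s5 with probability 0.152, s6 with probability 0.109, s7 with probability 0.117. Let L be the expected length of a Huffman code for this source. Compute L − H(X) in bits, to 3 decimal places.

0.056 bits

Entropy H = −Σ p log₂ p ≈ 2.6564 bits.
Huffman merges: 31/1000+109/1000→7/50; 117/1000+7/50→257/1000; 19/125+163/1000→63/200; 1/5+57/250→107/250; 257/1000+63/200→143/250; 107/250+143/250→1. L = 339/125 ≈ 2.7120.
L − H = 2.7120 − 2.6564 = 0.056 bits.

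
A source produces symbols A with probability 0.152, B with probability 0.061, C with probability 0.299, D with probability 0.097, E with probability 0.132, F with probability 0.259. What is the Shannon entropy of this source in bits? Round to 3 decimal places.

H = −Σ pᵢ log₂ pᵢ.
−0.152·log₂(0.152) = 0.4131
−0.061·log₂(0.061) = 0.2461
−0.299·log₂(0.299) = 0.5208
−0.097·log₂(0.097) = 0.3265
−0.132·log₂(0.132) = 0.3856
−0.259·log₂(0.259) = 0.5048
Sum ≈ 2.3969 → 2.397 bits.

2.397 bits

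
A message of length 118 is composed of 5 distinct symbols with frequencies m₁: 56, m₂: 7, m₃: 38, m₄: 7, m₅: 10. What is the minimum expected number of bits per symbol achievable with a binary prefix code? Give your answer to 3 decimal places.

Probabilities are the counts divided by 118.
Repeatedly combine the two least-probable nodes; the expected code length is the sum of the merged weights.
merge 7/118 + 7/118 → 7/59
merge 5/59 + 7/59 → 12/59
merge 12/59 + 19/59 → 31/59
merge 28/59 + 31/59 → 1
L = 7/59 + 12/59 + 31/59 + 1 = 109/59 ≈ 1.847 bits/symbol.

1.847 bits/symbol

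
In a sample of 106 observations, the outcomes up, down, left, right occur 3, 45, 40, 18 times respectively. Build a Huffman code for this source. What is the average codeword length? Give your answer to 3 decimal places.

Probabilities are the counts divided by 106.
Repeatedly combine the two least-probable nodes; the expected code length is the sum of the merged weights.
merge 3/106 + 9/53 → 21/106
merge 21/106 + 20/53 → 61/106
merge 45/106 + 61/106 → 1
L = 21/106 + 61/106 + 1 = 94/53 ≈ 1.774 bits/symbol.

1.774 bits/symbol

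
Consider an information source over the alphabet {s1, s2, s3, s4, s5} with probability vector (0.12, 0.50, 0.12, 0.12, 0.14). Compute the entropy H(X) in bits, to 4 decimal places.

1.9983 bits

H = −Σ pᵢ log₂ pᵢ.
−0.12·log₂(0.12) = 0.3671
−0.50·log₂(0.50) = 0.5000
−0.12·log₂(0.12) = 0.3671
−0.12·log₂(0.12) = 0.3671
−0.14·log₂(0.14) = 0.3971
Sum ≈ 1.9983 → 1.9983 bits.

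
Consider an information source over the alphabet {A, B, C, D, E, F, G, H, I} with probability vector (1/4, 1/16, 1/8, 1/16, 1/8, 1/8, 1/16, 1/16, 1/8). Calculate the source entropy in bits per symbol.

3 bits

Each probability is a power of 1/2, so log₂(1/p) is an integer.
H = Σ p·log₂(1/p) = 1/4·2 + 1/16·4 + 1/8·3 + 1/16·4 + 1/8·3 + 1/8·3 + 1/16·4 + 1/16·4 + 1/8·3 = 3 bits.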